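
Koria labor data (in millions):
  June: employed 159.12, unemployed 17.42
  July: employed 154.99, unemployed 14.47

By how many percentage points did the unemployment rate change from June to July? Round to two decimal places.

June: labor force = 159.12 + 17.42 = 176.54; u = 17.42/176.54 = 9.87%.
July: labor force = 154.99 + 14.47 = 169.46; u = 14.47/169.46 = 8.54%.
Change = 8.54% − 9.87% = −1.33 pp.

The unemployment rate changed by −1.33 percentage points.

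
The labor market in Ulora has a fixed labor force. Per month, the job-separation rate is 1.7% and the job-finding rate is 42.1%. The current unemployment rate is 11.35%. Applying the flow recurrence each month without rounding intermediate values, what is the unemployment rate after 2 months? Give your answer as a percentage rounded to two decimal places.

With a fixed labor force, u_{t+1} = u_t + s·(1−u_t) − f·u_t = u_t·(1−s−f) + s.
Here 1−s−f = 0.562 and s = 0.017.
u_1 = 0.113500 × 0.562 + 0.017 = 0.080787.
u_2 = 0.080787 × 0.562 + 0.017 = 0.062402.

Unemployment rate after two months ≈ 6.24%.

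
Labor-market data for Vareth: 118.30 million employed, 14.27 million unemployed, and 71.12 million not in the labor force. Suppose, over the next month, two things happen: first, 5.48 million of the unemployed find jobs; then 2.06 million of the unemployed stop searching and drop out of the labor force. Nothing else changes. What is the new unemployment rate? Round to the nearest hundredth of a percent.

New unemployment rate ≈ 5.16%.

Initially, labor force = 118.30 + 14.27 = 132.57 million, so u = 14.27/132.57 = 10.76%.
After the first change, unemployed falls and employed rises by 5.48; labor force unchanged → E = 123.78, U = 8.79, labor force = 132.57 million.
After the second change, unemployed and labor force both fall by 2.06 → E = 123.78, U = 6.73, labor force = 130.51 million.
New unemployment rate = 6.73 / 130.51 = 5.16%.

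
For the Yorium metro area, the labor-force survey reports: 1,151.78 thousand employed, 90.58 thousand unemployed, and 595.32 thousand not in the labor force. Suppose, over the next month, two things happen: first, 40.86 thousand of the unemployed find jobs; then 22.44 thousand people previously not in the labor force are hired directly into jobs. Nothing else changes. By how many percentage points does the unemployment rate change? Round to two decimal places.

The unemployment rate changes by −3.36 percentage points.

Initially, labor force = 1,151.78 + 90.58 = 1,242.36 thousand, so u = 90.58/1,242.36 = 7.29%.
After the first change, unemployed falls and employed rises by 40.86; labor force unchanged → E = 1,192.64, U = 49.72, labor force = 1,242.36 thousand.
After the second change, employed and labor force both rise by 22.44; unemployed unchanged → E = 1,215.08, U = 49.72, labor force = 1,264.80 thousand.
New unemployment rate = 49.72 / 1,264.80 = 3.93%.
Change = 3.93% − 7.29% = −3.36 percentage points.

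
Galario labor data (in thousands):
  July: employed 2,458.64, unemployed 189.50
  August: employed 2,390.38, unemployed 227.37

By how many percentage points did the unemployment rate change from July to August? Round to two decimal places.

July: labor force = 2,458.64 + 189.50 = 2,648.14; u = 189.50/2,648.14 = 7.16%.
August: labor force = 2,390.38 + 227.37 = 2,617.75; u = 227.37/2,617.75 = 8.69%.
Change = 8.69% − 7.16% = +1.53 pp.

The unemployment rate changed by +1.53 percentage points.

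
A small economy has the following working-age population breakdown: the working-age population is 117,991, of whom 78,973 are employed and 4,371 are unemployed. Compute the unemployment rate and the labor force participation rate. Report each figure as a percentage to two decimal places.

Unemployment rate ≈ 5.24%; labor force participation rate ≈ 70.64%.

Labor force = employed + unemployed = 78,973 + 4,371 = 83,344.
Unemployment rate = 4,371 / 83,344 = 5.24%.
Labor force participation rate = 83,344 / 117,991 = 70.64%.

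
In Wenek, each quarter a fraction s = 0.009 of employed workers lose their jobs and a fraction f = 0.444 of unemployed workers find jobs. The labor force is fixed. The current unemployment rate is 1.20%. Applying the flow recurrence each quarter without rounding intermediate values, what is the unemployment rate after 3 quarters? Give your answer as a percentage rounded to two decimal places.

With a fixed labor force, u_{t+1} = u_t + s·(1−u_t) − f·u_t = u_t·(1−s−f) + s.
Here 1−s−f = 0.547 and s = 0.009.
u_1 = 0.012000 × 0.547 + 0.009 = 0.015564.
u_2 = 0.015564 × 0.547 + 0.009 = 0.017514.
u_3 = 0.017514 × 0.547 + 0.009 = 0.018580.

Unemployment rate after three quarters ≈ 1.86%.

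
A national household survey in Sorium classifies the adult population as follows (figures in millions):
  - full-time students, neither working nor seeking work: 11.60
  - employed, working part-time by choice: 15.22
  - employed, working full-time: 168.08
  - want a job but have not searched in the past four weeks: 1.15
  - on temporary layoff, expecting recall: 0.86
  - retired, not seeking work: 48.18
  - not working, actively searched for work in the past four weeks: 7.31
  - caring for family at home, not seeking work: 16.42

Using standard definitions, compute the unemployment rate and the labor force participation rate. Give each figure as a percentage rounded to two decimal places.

Unemployment rate ≈ 4.27%; labor force participation rate ≈ 71.23%.

Employed = 15.22 + 168.08 = 183.30 million.
Unemployed = 0.86 + 7.31 = 8.17 million (jobless and actively searching, or on temporary layoff).
Labor force = 183.30 + 8.17 = 191.47 million.
Not in labor force = 11.60 + 1.15 + 48.18 + 16.42 = 77.35 million (those not working and not actively searching are outside the labor force — including those who want a job but have given up searching).
Civilian working-age population = 191.47 + 77.35 = 268.82 million.
Unemployment rate = 8.17 / 191.47 = 4.27%.
Labor force participation rate = 191.47 / 268.82 = 71.23%.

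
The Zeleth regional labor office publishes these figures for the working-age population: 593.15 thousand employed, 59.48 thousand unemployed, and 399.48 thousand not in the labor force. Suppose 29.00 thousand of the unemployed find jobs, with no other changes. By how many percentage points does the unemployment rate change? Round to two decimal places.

Initially, labor force = 593.15 + 59.48 = 652.63 thousand, so u = 59.48/652.63 = 9.11%.
After the change, unemployed falls and employed rises by 29.00; labor force unchanged → E = 622.15, U = 30.48, labor force = 652.63 thousand.
New unemployment rate = 30.48 / 652.63 = 4.67%.
Change = 4.67% − 9.11% = −4.44 percentage points.

The unemployment rate changes by −4.44 percentage points.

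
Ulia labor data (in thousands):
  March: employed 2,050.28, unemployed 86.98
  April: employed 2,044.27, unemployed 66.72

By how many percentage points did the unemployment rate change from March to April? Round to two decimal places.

The unemployment rate changed by −0.91 percentage points.

March: labor force = 2,050.28 + 86.98 = 2,137.26; u = 86.98/2,137.26 = 4.07%.
April: labor force = 2,044.27 + 66.72 = 2,110.99; u = 66.72/2,110.99 = 3.16%.
Change = 3.16% − 4.07% = −0.91 pp.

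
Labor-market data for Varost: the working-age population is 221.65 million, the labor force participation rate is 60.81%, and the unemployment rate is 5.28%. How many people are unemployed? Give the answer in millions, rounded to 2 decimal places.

About 7.12 million are unemployed.

Labor force = 0.6081 × 221.65 = 134.79 million.
Unemployed = 0.0528 × 134.79 ≈ 7.12 million.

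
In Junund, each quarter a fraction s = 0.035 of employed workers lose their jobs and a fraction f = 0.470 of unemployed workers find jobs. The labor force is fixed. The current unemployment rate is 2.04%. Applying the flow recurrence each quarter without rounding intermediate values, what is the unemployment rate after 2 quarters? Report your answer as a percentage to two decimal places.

Unemployment rate after two quarters ≈ 5.73%.

With a fixed labor force, u_{t+1} = u_t + s·(1−u_t) − f·u_t = u_t·(1−s−f) + s.
Here 1−s−f = 0.495 and s = 0.035.
u_1 = 0.020400 × 0.495 + 0.035 = 0.045098.
u_2 = 0.045098 × 0.495 + 0.035 = 0.057324.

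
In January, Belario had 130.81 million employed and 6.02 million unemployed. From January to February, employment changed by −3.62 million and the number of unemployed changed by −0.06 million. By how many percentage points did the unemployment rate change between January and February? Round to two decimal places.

The unemployment rate changed by +0.08 percentage points.

January: labor force = 130.81 + 6.02 = 136.83; u = 6.02/136.83 = 4.40%.
February: labor force = 127.19 + 5.96 = 133.15; u = 5.96/133.15 = 4.48%.
Change = 4.48% − 4.40% = +0.08 pp.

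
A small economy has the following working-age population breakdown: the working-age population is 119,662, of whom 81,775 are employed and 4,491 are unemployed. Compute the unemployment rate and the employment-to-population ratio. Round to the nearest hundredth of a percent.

Unemployment rate ≈ 5.21%; employment-population ratio ≈ 68.34%.

Labor force = employed + unemployed = 81,775 + 4,491 = 86,266.
Unemployment rate = 4,491 / 86,266 = 5.21%.
Employment-population ratio = 81,775 / 119,662 = 68.34%.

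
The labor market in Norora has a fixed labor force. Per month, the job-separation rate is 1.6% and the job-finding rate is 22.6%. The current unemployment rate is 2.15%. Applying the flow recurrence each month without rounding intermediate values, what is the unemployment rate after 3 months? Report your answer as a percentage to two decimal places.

With a fixed labor force, u_{t+1} = u_t + s·(1−u_t) − f·u_t = u_t·(1−s−f) + s.
Here 1−s−f = 0.758 and s = 0.016.
u_1 = 0.021500 × 0.758 + 0.016 = 0.032297.
u_2 = 0.032297 × 0.758 + 0.016 = 0.040481.
u_3 = 0.040481 × 0.758 + 0.016 = 0.046685.

Unemployment rate after three months ≈ 4.67%.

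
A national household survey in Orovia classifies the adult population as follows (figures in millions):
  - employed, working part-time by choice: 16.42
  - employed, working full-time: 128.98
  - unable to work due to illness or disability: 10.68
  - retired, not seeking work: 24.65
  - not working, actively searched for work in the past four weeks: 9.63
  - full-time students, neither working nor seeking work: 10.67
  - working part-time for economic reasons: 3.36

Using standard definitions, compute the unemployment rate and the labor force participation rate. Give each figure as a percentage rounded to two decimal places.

Unemployment rate ≈ 6.08%; labor force participation rate ≈ 77.49%.

Employed = 16.42 + 128.98 + 3.36 = 148.76 million (anyone who worked, including part-time for economic reasons, counts as employed).
Unemployed = 9.63 million.
Labor force = 148.76 + 9.63 = 158.39 million.
Not in labor force = 10.68 + 24.65 + 10.67 = 46.00 million (those not working and not actively searching are outside the labor force).
Civilian working-age population = 158.39 + 46.00 = 204.39 million.
Unemployment rate = 9.63 / 158.39 = 6.08%.
Labor force participation rate = 158.39 / 204.39 = 77.49%.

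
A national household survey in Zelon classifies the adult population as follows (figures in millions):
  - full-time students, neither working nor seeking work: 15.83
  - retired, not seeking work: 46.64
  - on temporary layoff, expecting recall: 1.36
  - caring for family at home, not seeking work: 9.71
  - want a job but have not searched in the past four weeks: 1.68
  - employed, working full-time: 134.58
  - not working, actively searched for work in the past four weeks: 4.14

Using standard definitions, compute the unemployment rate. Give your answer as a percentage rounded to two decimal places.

Employed = 134.58 million.
Unemployed = 1.36 + 4.14 = 5.50 million (jobless and actively searching, or on temporary layoff).
Labor force = 134.58 + 5.50 = 140.08 million.
Unemployment rate = 5.50 / 140.08 = 3.93%.

Unemployment rate ≈ 3.93%.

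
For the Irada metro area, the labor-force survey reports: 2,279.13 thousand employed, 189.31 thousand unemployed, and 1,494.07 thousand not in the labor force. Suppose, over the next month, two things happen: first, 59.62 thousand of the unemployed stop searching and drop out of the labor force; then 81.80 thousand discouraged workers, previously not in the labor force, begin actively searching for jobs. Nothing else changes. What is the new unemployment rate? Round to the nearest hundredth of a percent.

New unemployment rate ≈ 8.49%.

Initially, labor force = 2,279.13 + 189.31 = 2,468.44 thousand, so u = 189.31/2,468.44 = 7.67%.
After the first change, unemployed and labor force both fall by 59.62 → E = 2,279.13, U = 129.69, labor force = 2,408.82 thousand.
After the second change, unemployed and labor force both rise by 81.80 → E = 2,279.13, U = 211.49, labor force = 2,490.62 thousand.
New unemployment rate = 211.49 / 2,490.62 = 8.49%.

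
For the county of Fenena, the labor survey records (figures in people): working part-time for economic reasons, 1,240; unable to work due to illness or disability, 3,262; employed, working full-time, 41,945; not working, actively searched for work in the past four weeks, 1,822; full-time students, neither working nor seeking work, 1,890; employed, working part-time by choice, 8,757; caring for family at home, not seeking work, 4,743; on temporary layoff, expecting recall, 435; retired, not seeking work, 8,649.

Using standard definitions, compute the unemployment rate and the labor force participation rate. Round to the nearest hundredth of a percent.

Employed = 1,240 + 41,945 + 8,757 = 51,942 (anyone who worked, including part-time for economic reasons, counts as employed).
Unemployed = 1,822 + 435 = 2,257 (jobless and actively searching, or on temporary layoff).
Labor force = 51,942 + 2,257 = 54,199.
Not in labor force = 3,262 + 1,890 + 4,743 + 8,649 = 18,544 (those not working and not actively searching are outside the labor force).
Civilian working-age population = 54,199 + 18,544 = 72,743.
Unemployment rate = 2,257 / 54,199 = 4.16%.
Labor force participation rate = 54,199 / 72,743 = 74.51%.

Unemployment rate ≈ 4.16%; labor force participation rate ≈ 74.51%.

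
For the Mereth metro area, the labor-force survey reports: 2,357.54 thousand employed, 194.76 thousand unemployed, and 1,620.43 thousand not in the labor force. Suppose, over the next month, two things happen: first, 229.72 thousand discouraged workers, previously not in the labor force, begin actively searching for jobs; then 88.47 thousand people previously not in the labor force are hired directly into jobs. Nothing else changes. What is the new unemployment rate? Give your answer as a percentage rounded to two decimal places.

Initially, labor force = 2,357.54 + 194.76 = 2,552.30 thousand, so u = 194.76/2,552.30 = 7.63%.
After the first change, unemployed and labor force both rise by 229.72 → E = 2,357.54, U = 424.48, labor force = 2,782.02 thousand.
After the second change, employed and labor force both rise by 88.47; unemployed unchanged → E = 2,446.01, U = 424.48, labor force = 2,870.49 thousand.
New unemployment rate = 424.48 / 2,870.49 = 14.79%.

New unemployment rate ≈ 14.79%.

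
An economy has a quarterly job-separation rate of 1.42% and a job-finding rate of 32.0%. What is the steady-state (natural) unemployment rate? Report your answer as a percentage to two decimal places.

Steady-state unemployment rate ≈ 4.25%.

At steady state the flows balance: s·E = f·U, so U/(E+U) = s/(s+f).
u* = 1.42 / (1.42 + 32.0) = 1.42 / 33.42 = 4.25%.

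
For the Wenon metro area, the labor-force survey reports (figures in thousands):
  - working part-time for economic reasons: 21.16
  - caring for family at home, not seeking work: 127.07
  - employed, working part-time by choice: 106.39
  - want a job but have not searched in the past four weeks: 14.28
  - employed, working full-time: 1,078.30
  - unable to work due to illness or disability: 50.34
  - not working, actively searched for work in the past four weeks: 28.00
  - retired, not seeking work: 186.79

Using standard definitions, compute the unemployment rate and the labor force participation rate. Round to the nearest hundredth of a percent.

Unemployment rate ≈ 2.27%; labor force participation rate ≈ 76.53%.

Employed = 21.16 + 106.39 + 1,078.30 = 1,205.85 thousand (anyone who worked, including part-time for economic reasons, counts as employed).
Unemployed = 28.00 thousand.
Labor force = 1,205.85 + 28.00 = 1,233.85 thousand.
Not in labor force = 127.07 + 14.28 + 50.34 + 186.79 = 378.48 thousand (those not working and not actively searching are outside the labor force — including those who want a job but have given up searching).
Civilian working-age population = 1,233.85 + 378.48 = 1,612.33 thousand.
Unemployment rate = 28.00 / 1,233.85 = 2.27%.
Labor force participation rate = 1,233.85 / 1,612.33 = 76.53%.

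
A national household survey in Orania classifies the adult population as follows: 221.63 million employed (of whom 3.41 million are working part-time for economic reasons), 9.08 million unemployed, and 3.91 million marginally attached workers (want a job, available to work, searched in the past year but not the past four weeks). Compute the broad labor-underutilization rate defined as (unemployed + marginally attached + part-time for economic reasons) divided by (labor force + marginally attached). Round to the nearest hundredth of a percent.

Broad underutilization rate ≈ 6.99%.

Labor force = 221.63 + 9.08 = 230.71 million.
Numerator = 9.08 + 3.91 + 3.41 = 16.40 million.
Denominator = 230.71 + 3.91 = 234.62 million.
Broad rate = 16.40 / 234.62 = 6.99%.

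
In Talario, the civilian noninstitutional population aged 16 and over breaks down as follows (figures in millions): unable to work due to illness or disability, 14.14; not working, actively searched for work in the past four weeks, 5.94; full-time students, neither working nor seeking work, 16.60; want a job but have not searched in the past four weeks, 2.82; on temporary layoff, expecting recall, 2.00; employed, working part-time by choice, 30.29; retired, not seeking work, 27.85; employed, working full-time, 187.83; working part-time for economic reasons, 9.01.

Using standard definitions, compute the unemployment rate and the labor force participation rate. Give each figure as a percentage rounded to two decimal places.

Employed = 30.29 + 187.83 + 9.01 = 227.13 million (anyone who worked, including part-time for economic reasons, counts as employed).
Unemployed = 5.94 + 2.00 = 7.94 million (jobless and actively searching, or on temporary layoff).
Labor force = 227.13 + 7.94 = 235.07 million.
Not in labor force = 14.14 + 16.60 + 2.82 + 27.85 = 61.41 million (those not working and not actively searching are outside the labor force — including those who want a job but have given up searching).
Civilian working-age population = 235.07 + 61.41 = 296.48 million.
Unemployment rate = 7.94 / 235.07 = 3.38%.
Labor force participation rate = 235.07 / 296.48 = 79.29%.

Unemployment rate ≈ 3.38%; labor force participation rate ≈ 79.29%.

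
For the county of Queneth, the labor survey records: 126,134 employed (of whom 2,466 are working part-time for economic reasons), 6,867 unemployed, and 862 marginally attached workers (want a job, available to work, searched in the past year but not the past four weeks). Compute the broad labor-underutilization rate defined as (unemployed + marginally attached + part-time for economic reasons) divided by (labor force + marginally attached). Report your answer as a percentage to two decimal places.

Broad underutilization rate ≈ 7.62%.

Labor force = 126,134 + 6,867 = 133,001.
Numerator = 6,867 + 862 + 2,466 = 10,195.
Denominator = 133,001 + 862 = 133,863.
Broad rate = 10,195 / 133,863 = 7.62%.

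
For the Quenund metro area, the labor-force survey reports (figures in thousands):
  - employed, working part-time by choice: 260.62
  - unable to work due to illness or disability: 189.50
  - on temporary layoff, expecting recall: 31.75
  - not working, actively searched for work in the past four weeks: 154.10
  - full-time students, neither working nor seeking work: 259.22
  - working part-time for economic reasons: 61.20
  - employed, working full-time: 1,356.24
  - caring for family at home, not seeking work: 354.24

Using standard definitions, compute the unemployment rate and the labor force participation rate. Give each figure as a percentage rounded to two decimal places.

Employed = 260.62 + 61.20 + 1,356.24 = 1,678.06 thousand (anyone who worked, including part-time for economic reasons, counts as employed).
Unemployed = 31.75 + 154.10 = 185.85 thousand (jobless and actively searching, or on temporary layoff).
Labor force = 1,678.06 + 185.85 = 1,863.91 thousand.
Not in labor force = 189.50 + 259.22 + 354.24 = 802.96 thousand (those not working and not actively searching are outside the labor force).
Civilian working-age population = 1,863.91 + 802.96 = 2,666.87 thousand.
Unemployment rate = 185.85 / 1,863.91 = 9.97%.
Labor force participation rate = 1,863.91 / 2,666.87 = 69.89%.

Unemployment rate ≈ 9.97%; labor force participation rate ≈ 69.89%.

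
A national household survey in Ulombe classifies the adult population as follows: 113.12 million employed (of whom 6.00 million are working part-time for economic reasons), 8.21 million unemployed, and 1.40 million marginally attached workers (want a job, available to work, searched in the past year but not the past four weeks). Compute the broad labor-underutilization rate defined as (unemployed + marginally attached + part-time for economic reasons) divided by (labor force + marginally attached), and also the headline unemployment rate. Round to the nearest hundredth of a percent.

Broad underutilization rate ≈ 12.72%; headline unemployment rate ≈ 6.77%.

Labor force = 113.12 + 8.21 = 121.33 million.
Numerator = 8.21 + 1.40 + 6.00 = 15.61 million.
Denominator = 121.33 + 1.40 = 122.73 million.
Broad rate = 15.61 / 122.73 = 12.72%.
Headline unemployment rate = 8.21 / 121.33 = 6.77%.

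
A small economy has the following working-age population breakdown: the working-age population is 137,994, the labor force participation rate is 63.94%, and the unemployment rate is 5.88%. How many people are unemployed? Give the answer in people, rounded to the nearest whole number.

Labor force = 0.6394 × 137,994 = 88,233.
Unemployed = 0.0588 × 88,233 ≈ 5,188.

About 5,188 are unemployed.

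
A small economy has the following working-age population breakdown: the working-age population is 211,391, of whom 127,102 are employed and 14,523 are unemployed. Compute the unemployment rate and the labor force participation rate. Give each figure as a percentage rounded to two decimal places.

Labor force = employed + unemployed = 127,102 + 14,523 = 141,625.
Unemployment rate = 14,523 / 141,625 = 10.25%.
Labor force participation rate = 141,625 / 211,391 = 67.00%.

Unemployment rate ≈ 10.25%; labor force participation rate ≈ 67.00%.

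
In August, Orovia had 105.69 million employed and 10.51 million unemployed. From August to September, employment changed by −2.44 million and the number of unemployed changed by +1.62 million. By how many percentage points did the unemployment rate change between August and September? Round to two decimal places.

August: labor force = 105.69 + 10.51 = 116.20; u = 10.51/116.20 = 9.04%.
September: labor force = 103.25 + 12.13 = 115.38; u = 12.13/115.38 = 10.51%.
Change = 10.51% − 9.04% = +1.47 pp.

The unemployment rate changed by +1.47 percentage points.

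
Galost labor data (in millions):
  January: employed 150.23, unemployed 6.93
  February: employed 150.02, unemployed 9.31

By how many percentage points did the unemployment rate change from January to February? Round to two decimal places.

The unemployment rate changed by +1.43 percentage points.

January: labor force = 150.23 + 6.93 = 157.16; u = 6.93/157.16 = 4.41%.
February: labor force = 150.02 + 9.31 = 159.33; u = 9.31/159.33 = 5.84%.
Change = 5.84% − 4.41% = +1.43 pp.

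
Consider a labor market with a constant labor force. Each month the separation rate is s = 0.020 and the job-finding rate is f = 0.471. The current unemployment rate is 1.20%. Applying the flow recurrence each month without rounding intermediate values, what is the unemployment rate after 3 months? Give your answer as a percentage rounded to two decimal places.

Unemployment rate after three months ≈ 3.69%.

With a fixed labor force, u_{t+1} = u_t + s·(1−u_t) − f·u_t = u_t·(1−s−f) + s.
Here 1−s−f = 0.509 and s = 0.020.
u_1 = 0.012000 × 0.509 + 0.020 = 0.026108.
u_2 = 0.026108 × 0.509 + 0.020 = 0.033289.
u_3 = 0.033289 × 0.509 + 0.020 = 0.036944.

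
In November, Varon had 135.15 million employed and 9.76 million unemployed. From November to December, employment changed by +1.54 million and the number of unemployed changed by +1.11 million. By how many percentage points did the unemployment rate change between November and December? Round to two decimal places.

The unemployment rate changed by +0.63 percentage points.

November: labor force = 135.15 + 9.76 = 144.91; u = 9.76/144.91 = 6.74%.
December: labor force = 136.69 + 10.87 = 147.56; u = 10.87/147.56 = 7.37%.
Change = 7.37% − 6.74% = +0.63 pp.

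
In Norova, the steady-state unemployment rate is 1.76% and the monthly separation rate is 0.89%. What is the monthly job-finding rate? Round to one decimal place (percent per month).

Job-finding rate ≈ 49.7% per month.

From u* = s/(s+f): f = s·(1−u)/u.
f = 0.89 × (1 − 0.0176) / 0.0176 = 0.8743 / 0.0176 ≈ 49.7% per month.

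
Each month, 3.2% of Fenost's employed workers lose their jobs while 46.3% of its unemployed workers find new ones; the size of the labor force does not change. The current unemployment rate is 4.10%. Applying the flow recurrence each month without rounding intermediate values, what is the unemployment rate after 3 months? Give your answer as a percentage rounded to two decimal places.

Unemployment rate after three months ≈ 6.16%.

With a fixed labor force, u_{t+1} = u_t + s·(1−u_t) − f·u_t = u_t·(1−s−f) + s.
Here 1−s−f = 0.505 and s = 0.032.
u_1 = 0.041000 × 0.505 + 0.032 = 0.052705.
u_2 = 0.052705 × 0.505 + 0.032 = 0.058616.
u_3 = 0.058616 × 0.505 + 0.032 = 0.061601.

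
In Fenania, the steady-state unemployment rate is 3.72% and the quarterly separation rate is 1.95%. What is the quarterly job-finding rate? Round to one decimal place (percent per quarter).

Job-finding rate ≈ 50.5% per quarter.

From u* = s/(s+f): f = s·(1−u)/u.
f = 1.95 × (1 − 0.0372) / 0.0372 = 1.8775 / 0.0372 ≈ 50.5% per quarter.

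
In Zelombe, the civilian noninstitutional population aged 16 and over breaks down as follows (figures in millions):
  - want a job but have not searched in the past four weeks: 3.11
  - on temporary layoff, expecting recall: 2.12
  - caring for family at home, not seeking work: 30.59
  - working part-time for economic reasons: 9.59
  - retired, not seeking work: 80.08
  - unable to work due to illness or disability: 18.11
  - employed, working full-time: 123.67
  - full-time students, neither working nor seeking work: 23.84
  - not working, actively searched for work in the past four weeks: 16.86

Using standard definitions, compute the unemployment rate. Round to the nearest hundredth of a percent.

Employed = 9.59 + 123.67 = 133.26 million (anyone who worked, including part-time for economic reasons, counts as employed).
Unemployed = 2.12 + 16.86 = 18.98 million (jobless and actively searching, or on temporary layoff).
Labor force = 133.26 + 18.98 = 152.24 million.
Unemployment rate = 18.98 / 152.24 = 12.47%.

Unemployment rate ≈ 12.47%.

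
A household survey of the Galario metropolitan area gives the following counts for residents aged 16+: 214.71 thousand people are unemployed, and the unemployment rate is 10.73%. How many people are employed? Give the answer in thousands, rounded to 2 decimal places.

Labor force = U / u = 214.71 / 0.1073 ≈ 2,001.03 thousand.
Employed = labor force − unemployed = 2,001.03 − 214.71 = 1,786.32 thousand.

About 1,786.32 thousand are employed.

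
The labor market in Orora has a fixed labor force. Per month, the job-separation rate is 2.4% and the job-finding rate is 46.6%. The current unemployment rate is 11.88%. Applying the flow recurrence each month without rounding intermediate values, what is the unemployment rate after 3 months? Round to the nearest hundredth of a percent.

With a fixed labor force, u_{t+1} = u_t + s·(1−u_t) − f·u_t = u_t·(1−s−f) + s.
Here 1−s−f = 0.510 and s = 0.024.
u_1 = 0.118800 × 0.510 + 0.024 = 0.084588.
u_2 = 0.084588 × 0.510 + 0.024 = 0.067140.
u_3 = 0.067140 × 0.510 + 0.024 = 0.058241.

Unemployment rate after three months ≈ 5.82%.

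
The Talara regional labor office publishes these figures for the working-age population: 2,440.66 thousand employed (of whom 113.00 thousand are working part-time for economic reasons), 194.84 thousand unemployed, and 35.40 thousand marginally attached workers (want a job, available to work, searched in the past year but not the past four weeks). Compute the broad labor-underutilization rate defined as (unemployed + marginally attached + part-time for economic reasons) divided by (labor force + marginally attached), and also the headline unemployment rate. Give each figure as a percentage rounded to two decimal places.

Broad underutilization rate ≈ 12.85%; headline unemployment rate ≈ 7.39%.

Labor force = 2,440.66 + 194.84 = 2,635.50 thousand.
Numerator = 194.84 + 35.40 + 113.00 = 343.24 thousand.
Denominator = 2,635.50 + 35.40 = 2,670.90 thousand.
Broad rate = 343.24 / 2,670.90 = 12.85%.
Headline unemployment rate = 194.84 / 2,635.50 = 7.39%.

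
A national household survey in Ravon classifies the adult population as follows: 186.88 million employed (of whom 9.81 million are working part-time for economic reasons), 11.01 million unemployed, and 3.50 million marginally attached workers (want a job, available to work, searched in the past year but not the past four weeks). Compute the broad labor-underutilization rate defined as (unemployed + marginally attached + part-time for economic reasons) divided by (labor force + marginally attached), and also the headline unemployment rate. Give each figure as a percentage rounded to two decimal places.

Labor force = 186.88 + 11.01 = 197.89 million.
Numerator = 11.01 + 3.50 + 9.81 = 24.32 million.
Denominator = 197.89 + 3.50 = 201.39 million.
Broad rate = 24.32 / 201.39 = 12.08%.
Headline unemployment rate = 11.01 / 197.89 = 5.56%.

Broad underutilization rate ≈ 12.08%; headline unemployment rate ≈ 5.56%.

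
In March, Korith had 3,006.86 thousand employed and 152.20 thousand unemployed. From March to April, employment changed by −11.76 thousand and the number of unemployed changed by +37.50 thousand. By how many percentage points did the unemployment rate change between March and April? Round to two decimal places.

The unemployment rate changed by +1.14 percentage points.

March: labor force = 3,006.86 + 152.20 = 3,159.06; u = 152.20/3,159.06 = 4.82%.
April: labor force = 2,995.10 + 189.70 = 3,184.80; u = 189.70/3,184.80 = 5.96%.
Change = 5.96% − 4.82% = +1.14 pp.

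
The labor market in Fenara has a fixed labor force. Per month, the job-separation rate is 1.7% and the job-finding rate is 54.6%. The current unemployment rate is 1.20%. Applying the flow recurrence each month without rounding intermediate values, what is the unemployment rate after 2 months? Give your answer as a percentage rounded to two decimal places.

Unemployment rate after two months ≈ 2.67%.

With a fixed labor force, u_{t+1} = u_t + s·(1−u_t) − f·u_t = u_t·(1−s−f) + s.
Here 1−s−f = 0.437 and s = 0.017.
u_1 = 0.012000 × 0.437 + 0.017 = 0.022244.
u_2 = 0.022244 × 0.437 + 0.017 = 0.026721.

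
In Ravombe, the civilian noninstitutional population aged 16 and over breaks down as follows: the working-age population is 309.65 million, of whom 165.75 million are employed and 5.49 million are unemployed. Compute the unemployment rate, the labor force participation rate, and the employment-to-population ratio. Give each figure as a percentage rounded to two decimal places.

Labor force = employed + unemployed = 165.75 + 5.49 = 171.24 million.
Unemployment rate = 5.49 / 171.24 = 3.21%.
Labor force participation rate = 171.24 / 309.65 = 55.30%.
Employment-population ratio = 165.75 / 309.65 = 53.53%.

Unemployment rate ≈ 3.21%; labor force participation rate ≈ 55.30%; employment-population ratio ≈ 53.53%.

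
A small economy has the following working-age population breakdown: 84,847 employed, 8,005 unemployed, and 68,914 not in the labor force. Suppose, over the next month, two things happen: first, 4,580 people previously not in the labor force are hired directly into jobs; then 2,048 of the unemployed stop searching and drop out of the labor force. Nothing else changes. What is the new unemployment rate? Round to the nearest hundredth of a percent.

Initially, labor force = 84,847 + 8,005 = 92,852, so u = 8,005/92,852 = 8.62%.
After the first change, employed and labor force both rise by 4,580; unemployed unchanged → E = 89,427, U = 8,005, labor force = 97,432.
After the second change, unemployed and labor force both fall by 2,048 → E = 89,427, U = 5,957, labor force = 95,384.
New unemployment rate = 5,957 / 95,384 = 6.25%.

New unemployment rate ≈ 6.25%.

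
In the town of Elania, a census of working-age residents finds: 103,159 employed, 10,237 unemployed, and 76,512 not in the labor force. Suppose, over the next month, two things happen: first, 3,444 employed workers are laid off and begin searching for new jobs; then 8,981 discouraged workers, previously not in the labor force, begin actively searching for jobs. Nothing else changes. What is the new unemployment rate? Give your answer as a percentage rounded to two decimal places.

New unemployment rate ≈ 18.52%.

Initially, labor force = 103,159 + 10,237 = 113,396, so u = 10,237/113,396 = 9.03%.
After the first change, employed falls and unemployed rises by 3,444; labor force unchanged → E = 99,715, U = 13,681, labor force = 113,396.
After the second change, unemployed and labor force both rise by 8,981 → E = 99,715, U = 22,662, labor force = 122,377.
New unemployment rate = 22,662 / 122,377 = 18.52%.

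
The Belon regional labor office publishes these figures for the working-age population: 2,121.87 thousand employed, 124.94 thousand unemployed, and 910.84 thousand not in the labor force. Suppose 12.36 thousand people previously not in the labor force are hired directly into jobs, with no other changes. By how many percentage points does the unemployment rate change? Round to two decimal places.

Initially, labor force = 2,121.87 + 124.94 = 2,246.81 thousand, so u = 124.94/2,246.81 = 5.56%.
After the change, employed and labor force both rise by 12.36; unemployed unchanged → E = 2,134.23, U = 124.94, labor force = 2,259.17 thousand.
New unemployment rate = 124.94 / 2,259.17 = 5.53%.
Change = 5.53% − 5.56% = −0.03 percentage points.

The unemployment rate changes by −0.03 percentage points.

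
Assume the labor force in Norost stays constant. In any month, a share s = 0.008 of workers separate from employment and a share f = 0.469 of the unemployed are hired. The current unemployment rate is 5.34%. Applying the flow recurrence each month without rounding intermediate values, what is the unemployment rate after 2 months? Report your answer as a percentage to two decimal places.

With a fixed labor force, u_{t+1} = u_t + s·(1−u_t) − f·u_t = u_t·(1−s−f) + s.
Here 1−s−f = 0.523 and s = 0.008.
u_1 = 0.053400 × 0.523 + 0.008 = 0.035928.
u_2 = 0.035928 × 0.523 + 0.008 = 0.026790.

Unemployment rate after two months ≈ 2.68%.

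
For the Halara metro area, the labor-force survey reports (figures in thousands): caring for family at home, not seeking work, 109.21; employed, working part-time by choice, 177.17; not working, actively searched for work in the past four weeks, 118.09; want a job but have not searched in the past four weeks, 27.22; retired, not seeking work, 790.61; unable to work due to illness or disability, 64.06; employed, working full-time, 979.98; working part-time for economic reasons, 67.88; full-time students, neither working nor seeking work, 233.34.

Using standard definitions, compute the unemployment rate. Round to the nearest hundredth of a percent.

Unemployment rate ≈ 8.79%.

Employed = 177.17 + 979.98 + 67.88 = 1,225.03 thousand (anyone who worked, including part-time for economic reasons, counts as employed).
Unemployed = 118.09 thousand.
Labor force = 1,225.03 + 118.09 = 1,343.12 thousand.
Unemployment rate = 118.09 / 1,343.12 = 8.79%.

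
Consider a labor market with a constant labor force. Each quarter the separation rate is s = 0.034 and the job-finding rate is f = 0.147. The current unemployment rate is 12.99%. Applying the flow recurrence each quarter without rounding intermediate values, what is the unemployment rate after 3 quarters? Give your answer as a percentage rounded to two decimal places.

With a fixed labor force, u_{t+1} = u_t + s·(1−u_t) − f·u_t = u_t·(1−s−f) + s.
Here 1−s−f = 0.819 and s = 0.034.
u_1 = 0.129900 × 0.819 + 0.034 = 0.140388.
u_2 = 0.140388 × 0.819 + 0.034 = 0.148978.
u_3 = 0.148978 × 0.819 + 0.034 = 0.156013.

Unemployment rate after three quarters ≈ 15.60%.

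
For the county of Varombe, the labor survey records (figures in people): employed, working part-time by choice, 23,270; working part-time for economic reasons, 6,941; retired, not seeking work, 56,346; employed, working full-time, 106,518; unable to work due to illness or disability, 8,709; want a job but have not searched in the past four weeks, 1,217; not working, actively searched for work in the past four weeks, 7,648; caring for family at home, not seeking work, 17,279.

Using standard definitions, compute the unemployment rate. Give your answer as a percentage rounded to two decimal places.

Employed = 23,270 + 6,941 + 106,518 = 136,729 (anyone who worked, including part-time for economic reasons, counts as employed).
Unemployed = 7,648.
Labor force = 136,729 + 7,648 = 144,377.
Unemployment rate = 7,648 / 144,377 = 5.30%.

Unemployment rate ≈ 5.30%.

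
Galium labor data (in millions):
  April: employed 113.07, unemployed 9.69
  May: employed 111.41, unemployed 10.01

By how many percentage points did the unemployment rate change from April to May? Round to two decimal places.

April: labor force = 113.07 + 9.69 = 122.76; u = 9.69/122.76 = 7.89%.
May: labor force = 111.41 + 10.01 = 121.42; u = 10.01/121.42 = 8.24%.
Change = 8.24% − 7.89% = +0.35 pp.

The unemployment rate changed by +0.35 percentage points.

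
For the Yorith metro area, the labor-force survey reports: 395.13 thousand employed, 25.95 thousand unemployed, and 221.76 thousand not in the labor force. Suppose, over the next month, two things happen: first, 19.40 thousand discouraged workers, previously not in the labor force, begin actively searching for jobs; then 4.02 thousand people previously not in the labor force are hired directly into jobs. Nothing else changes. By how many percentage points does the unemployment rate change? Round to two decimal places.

Initially, labor force = 395.13 + 25.95 = 421.08 thousand, so u = 25.95/421.08 = 6.16%.
After the first change, unemployed and labor force both rise by 19.40 → E = 395.13, U = 45.35, labor force = 440.48 thousand.
After the second change, employed and labor force both rise by 4.02; unemployed unchanged → E = 399.15, U = 45.35, labor force = 444.50 thousand.
New unemployment rate = 45.35 / 444.50 = 10.20%.
Change = 10.20% − 6.16% = +4.04 percentage points.

The unemployment rate changes by +4.04 percentage points.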